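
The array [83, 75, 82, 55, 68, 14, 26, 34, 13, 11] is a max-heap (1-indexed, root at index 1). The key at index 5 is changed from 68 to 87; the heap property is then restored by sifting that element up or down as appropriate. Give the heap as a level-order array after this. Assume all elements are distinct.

[87, 83, 82, 55, 75, 14, 26, 34, 13, 11]

set index 5 from 68 to 87 → [83, 75, 82, 55, 87, 14, 26, 34, 13, 11]
87 > parent 75 at index 2, swap → [83, 87, 82, 55, 75, 14, 26, 34, 13, 11]
87 > parent 83 at index 1, swap → [87, 83, 82, 55, 75, 14, 26, 34, 13, 11]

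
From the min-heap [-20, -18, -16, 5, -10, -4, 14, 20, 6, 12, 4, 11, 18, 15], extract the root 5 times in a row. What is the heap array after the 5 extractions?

[4, 5, 11, 6, 12, 15, 14, 20, 18]

extract-min #1 returns -20:
  remove root -20; move last element 15 to root → [15, -18, -16, 5, -10, -4, 14, 20, 6, 12, 4, 11, 18]
  15 vs smaller child -18 at index 1, swap → [-18, 15, -16, 5, -10, -4, 14, 20, 6, 12, 4, 11, 18]
  15 vs smaller child -10 at index 4, swap → [-18, -10, -16, 5, 15, -4, 14, 20, 6, 12, 4, 11, 18]
  15 vs smaller child 4 at index 10, swap → [-18, -10, -16, 5, 4, -4, 14, 20, 6, 12, 15, 11, 18]
extract-min #2 returns -18:
  remove root -18; move last element 18 to root → [18, -10, -16, 5, 4, -4, 14, 20, 6, 12, 15, 11]
  18 vs smaller child -16 at index 2, swap → [-16, -10, 18, 5, 4, -4, 14, 20, 6, 12, 15, 11]
  18 vs smaller child -4 at index 5, swap → [-16, -10, -4, 5, 4, 18, 14, 20, 6, 12, 15, 11]
  18 vs only child 11 at index 11, swap → [-16, -10, -4, 5, 4, 11, 14, 20, 6, 12, 15, 18]
extract-min #3 returns -16:
  remove root -16; move last element 18 to root → [18, -10, -4, 5, 4, 11, 14, 20, 6, 12, 15]
  18 vs smaller child -10 at index 1, swap → [-10, 18, -4, 5, 4, 11, 14, 20, 6, 12, 15]
  18 vs smaller child 4 at index 4, swap → [-10, 4, -4, 5, 18, 11, 14, 20, 6, 12, 15]
  18 vs smaller child 12 at index 9, swap → [-10, 4, -4, 5, 12, 11, 14, 20, 6, 18, 15]
extract-min #4 returns -10:
  remove root -10; move last element 15 to root → [15, 4, -4, 5, 12, 11, 14, 20, 6, 18]
  15 vs smaller child -4 at index 2, swap → [-4, 4, 15, 5, 12, 11, 14, 20, 6, 18]
  15 vs smaller child 11 at index 5, swap → [-4, 4, 11, 5, 12, 15, 14, 20, 6, 18]
extract-min #5 returns -4:
  remove root -4; move last element 18 to root → [18, 4, 11, 5, 12, 15, 14, 20, 6]
  18 vs smaller child 4 at index 1, swap → [4, 18, 11, 5, 12, 15, 14, 20, 6]
  18 vs smaller child 5 at index 3, swap → [4, 5, 11, 18, 12, 15, 14, 20, 6]
  18 vs smaller child 6 at index 8, swap → [4, 5, 11, 6, 12, 15, 14, 20, 18]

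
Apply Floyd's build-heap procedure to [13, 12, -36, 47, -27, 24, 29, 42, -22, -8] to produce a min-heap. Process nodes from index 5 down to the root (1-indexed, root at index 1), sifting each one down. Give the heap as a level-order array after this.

[-36, -27, 13, -22, -8, 24, 29, 42, 47, 12]

sift down from index 5: already satisfies heap property
sift down from index 4:
  47 vs smaller child -22 at index 9, swap → [13, 12, -36, -22, -27, 24, 29, 42, 47, -8]
sift down from index 3: already satisfies heap property
sift down from index 2:
  12 vs smaller child -27 at index 5, swap → [13, -27, -36, -22, 12, 24, 29, 42, 47, -8]
  12 vs only child -8 at index 10, swap → [13, -27, -36, -22, -8, 24, 29, 42, 47, 12]
sift down from index 1:
  13 vs smaller child -36 at index 3, swap → [-36, -27, 13, -22, -8, 24, 29, 42, 47, 12]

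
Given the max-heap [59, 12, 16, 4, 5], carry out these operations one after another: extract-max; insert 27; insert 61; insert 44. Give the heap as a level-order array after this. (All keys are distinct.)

extract-max → returns 59:
  remove root 59; move last element 5 to root → [5, 12, 16, 4]
  5 vs larger child 16 at index 2, swap → [16, 12, 5, 4]
insert 27:
  append 27 at index 4 → [16, 12, 5, 4, 27]
  27 > parent 12 at index 1, swap → [16, 27, 5, 4, 12]
  27 > parent 16 at index 0, swap → [27, 16, 5, 4, 12]
insert 61:
  append 61 at index 5 → [27, 16, 5, 4, 12, 61]
  61 > parent 5 at index 2, swap → [27, 16, 61, 4, 12, 5]
  61 > parent 27 at index 0, swap → [61, 16, 27, 4, 12, 5]
insert 44:
  append 44 at index 6 → [61, 16, 27, 4, 12, 5, 44]
  44 > parent 27 at index 2, swap → [61, 16, 44, 4, 12, 5, 27]

[61, 16, 44, 4, 12, 5, 27]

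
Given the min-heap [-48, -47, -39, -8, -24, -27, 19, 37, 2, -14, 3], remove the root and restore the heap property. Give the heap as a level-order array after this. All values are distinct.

[-47, -24, -39, -8, -14, -27, 19, 37, 2, 3]

remove root -48; move last element 3 to root → [3, -47, -39, -8, -24, -27, 19, 37, 2, -14]
3 vs smaller child -47 at index 1, swap → [-47, 3, -39, -8, -24, -27, 19, 37, 2, -14]
3 vs smaller child -24 at index 4, swap → [-47, -24, -39, -8, 3, -27, 19, 37, 2, -14]
3 vs only child -14 at index 9, swap → [-47, -24, -39, -8, -14, -27, 19, 37, 2, 3]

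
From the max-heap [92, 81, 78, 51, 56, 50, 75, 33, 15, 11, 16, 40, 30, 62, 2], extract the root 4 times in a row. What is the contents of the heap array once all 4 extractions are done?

[62, 56, 50, 51, 16, 40, 30, 33, 15, 11, 2]

extract-max #1 returns 92:
  remove root 92; move last element 2 to root → [2, 81, 78, 51, 56, 50, 75, 33, 15, 11, 16, 40, 30, 62]
  2 vs larger child 81 at index 1, swap → [81, 2, 78, 51, 56, 50, 75, 33, 15, 11, 16, 40, 30, 62]
  2 vs larger child 56 at index 4, swap → [81, 56, 78, 51, 2, 50, 75, 33, 15, 11, 16, 40, 30, 62]
  2 vs larger child 16 at index 10, swap → [81, 56, 78, 51, 16, 50, 75, 33, 15, 11, 2, 40, 30, 62]
extract-max #2 returns 81:
  remove root 81; move last element 62 to root → [62, 56, 78, 51, 16, 50, 75, 33, 15, 11, 2, 40, 30]
  62 vs larger child 78 at index 2, swap → [78, 56, 62, 51, 16, 50, 75, 33, 15, 11, 2, 40, 30]
  62 vs larger child 75 at index 6, swap → [78, 56, 75, 51, 16, 50, 62, 33, 15, 11, 2, 40, 30]
extract-max #3 returns 78:
  remove root 78; move last element 30 to root → [30, 56, 75, 51, 16, 50, 62, 33, 15, 11, 2, 40]
  30 vs larger child 75 at index 2, swap → [75, 56, 30, 51, 16, 50, 62, 33, 15, 11, 2, 40]
  30 vs larger child 62 at index 6, swap → [75, 56, 62, 51, 16, 50, 30, 33, 15, 11, 2, 40]
extract-max #4 returns 75:
  remove root 75; move last element 40 to root → [40, 56, 62, 51, 16, 50, 30, 33, 15, 11, 2]
  40 vs larger child 62 at index 2, swap → [62, 56, 40, 51, 16, 50, 30, 33, 15, 11, 2]
  40 vs larger child 50 at index 5, swap → [62, 56, 50, 51, 16, 40, 30, 33, 15, 11, 2]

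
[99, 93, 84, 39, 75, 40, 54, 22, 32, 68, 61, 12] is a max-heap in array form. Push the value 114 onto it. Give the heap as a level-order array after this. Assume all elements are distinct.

[114, 93, 99, 39, 75, 84, 54, 22, 32, 68, 61, 12, 40]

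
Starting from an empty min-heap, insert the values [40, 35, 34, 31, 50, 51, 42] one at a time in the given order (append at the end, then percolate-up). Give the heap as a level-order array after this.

[31, 34, 35, 40, 50, 51, 42]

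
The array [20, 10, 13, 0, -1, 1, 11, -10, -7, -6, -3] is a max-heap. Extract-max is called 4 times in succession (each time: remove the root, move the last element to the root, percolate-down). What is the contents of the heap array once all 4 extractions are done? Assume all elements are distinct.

[1, 0, -3, -7, -1, -6, -10]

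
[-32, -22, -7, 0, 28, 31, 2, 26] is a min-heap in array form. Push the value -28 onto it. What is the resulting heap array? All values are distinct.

append -28 at index 8 → [-32, -22, -7, 0, 28, 31, 2, 26, -28]
-28 < parent 0 at index 3, swap → [-32, -22, -7, -28, 28, 31, 2, 26, 0]
-28 < parent -22 at index 1, swap → [-32, -28, -7, -22, 28, 31, 2, 26, 0]

[-32, -28, -7, -22, 28, 31, 2, 26, 0]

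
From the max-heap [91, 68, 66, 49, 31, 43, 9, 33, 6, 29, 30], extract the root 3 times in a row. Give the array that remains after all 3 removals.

[49, 33, 43, 30, 31, 29, 9, 6]

extract-max #1 returns 91:
  remove root 91; move last element 30 to root → [30, 68, 66, 49, 31, 43, 9, 33, 6, 29]
  30 vs larger child 68 at index 1, swap → [68, 30, 66, 49, 31, 43, 9, 33, 6, 29]
  30 vs larger child 49 at index 3, swap → [68, 49, 66, 30, 31, 43, 9, 33, 6, 29]
  30 vs larger child 33 at index 7, swap → [68, 49, 66, 33, 31, 43, 9, 30, 6, 29]
extract-max #2 returns 68:
  remove root 68; move last element 29 to root → [29, 49, 66, 33, 31, 43, 9, 30, 6]
  29 vs larger child 66 at index 2, swap → [66, 49, 29, 33, 31, 43, 9, 30, 6]
  29 vs larger child 43 at index 5, swap → [66, 49, 43, 33, 31, 29, 9, 30, 6]
extract-max #3 returns 66:
  remove root 66; move last element 6 to root → [6, 49, 43, 33, 31, 29, 9, 30]
  6 vs larger child 49 at index 1, swap → [49, 6, 43, 33, 31, 29, 9, 30]
  6 vs larger child 33 at index 3, swap → [49, 33, 43, 6, 31, 29, 9, 30]
  6 vs only child 30 at index 7, swap → [49, 33, 43, 30, 31, 29, 9, 6]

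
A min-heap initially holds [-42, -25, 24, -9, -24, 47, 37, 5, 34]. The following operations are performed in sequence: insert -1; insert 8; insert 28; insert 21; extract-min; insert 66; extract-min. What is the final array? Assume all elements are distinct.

insert -1:
  append -1 at index 9 → [-42, -25, 24, -9, -24, 47, 37, 5, 34, -1] (no swap needed)
insert 8:
  append 8 at index 10 → [-42, -25, 24, -9, -24, 47, 37, 5, 34, -1, 8] (no swap needed)
insert 28:
  append 28 at index 11 → [-42, -25, 24, -9, -24, 47, 37, 5, 34, -1, 8, 28]
  28 < parent 47 at index 5, swap → [-42, -25, 24, -9, -24, 28, 37, 5, 34, -1, 8, 47]
insert 21:
  append 21 at index 12 → [-42, -25, 24, -9, -24, 28, 37, 5, 34, -1, 8, 47, 21]
  21 < parent 28 at index 5, swap → [-42, -25, 24, -9, -24, 21, 37, 5, 34, -1, 8, 47, 28]
  21 < parent 24 at index 2, swap → [-42, -25, 21, -9, -24, 24, 37, 5, 34, -1, 8, 47, 28]
extract-min → returns -42:
  remove root -42; move last element 28 to root → [28, -25, 21, -9, -24, 24, 37, 5, 34, -1, 8, 47]
  28 vs smaller child -25 at index 1, swap → [-25, 28, 21, -9, -24, 24, 37, 5, 34, -1, 8, 47]
  28 vs smaller child -24 at index 4, swap → [-25, -24, 21, -9, 28, 24, 37, 5, 34, -1, 8, 47]
  28 vs smaller child -1 at index 9, swap → [-25, -24, 21, -9, -1, 24, 37, 5, 34, 28, 8, 47]
insert 66:
  append 66 at index 12 → [-25, -24, 21, -9, -1, 24, 37, 5, 34, 28, 8, 47, 66] (no swap needed)
extract-min → returns -25:
  remove root -25; move last element 66 to root → [66, -24, 21, -9, -1, 24, 37, 5, 34, 28, 8, 47]
  66 vs smaller child -24 at index 1, swap → [-24, 66, 21, -9, -1, 24, 37, 5, 34, 28, 8, 47]
  66 vs smaller child -9 at index 3, swap → [-24, -9, 21, 66, -1, 24, 37, 5, 34, 28, 8, 47]
  66 vs smaller child 5 at index 7, swap → [-24, -9, 21, 5, -1, 24, 37, 66, 34, 28, 8, 47]

[-24, -9, 21, 5, -1, 24, 37, 66, 34, 28, 8, 47]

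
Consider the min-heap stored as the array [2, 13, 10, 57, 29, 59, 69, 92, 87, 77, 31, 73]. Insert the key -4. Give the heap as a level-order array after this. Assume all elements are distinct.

append -4 at index 12 → [2, 13, 10, 57, 29, 59, 69, 92, 87, 77, 31, 73, -4]
-4 < parent 59 at index 5, swap → [2, 13, 10, 57, 29, -4, 69, 92, 87, 77, 31, 73, 59]
-4 < parent 10 at index 2, swap → [2, 13, -4, 57, 29, 10, 69, 92, 87, 77, 31, 73, 59]
-4 < parent 2 at index 0, swap → [-4, 13, 2, 57, 29, 10, 69, 92, 87, 77, 31, 73, 59]

[-4, 13, 2, 57, 29, 10, 69, 92, 87, 77, 31, 73, 59]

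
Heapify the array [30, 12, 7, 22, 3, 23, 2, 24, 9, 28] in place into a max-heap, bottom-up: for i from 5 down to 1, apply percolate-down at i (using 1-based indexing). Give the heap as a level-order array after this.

[30, 28, 23, 24, 12, 7, 2, 22, 9, 3]

sift down from index 5:
  3 vs only child 28 at index 10, swap → [30, 12, 7, 22, 28, 23, 2, 24, 9, 3]
sift down from index 4:
  22 vs larger child 24 at index 8, swap → [30, 12, 7, 24, 28, 23, 2, 22, 9, 3]
sift down from index 3:
  7 vs larger child 23 at index 6, swap → [30, 12, 23, 24, 28, 7, 2, 22, 9, 3]
sift down from index 2:
  12 vs larger child 28 at index 5, swap → [30, 28, 23, 24, 12, 7, 2, 22, 9, 3]
sift down from index 1: already satisfies heap property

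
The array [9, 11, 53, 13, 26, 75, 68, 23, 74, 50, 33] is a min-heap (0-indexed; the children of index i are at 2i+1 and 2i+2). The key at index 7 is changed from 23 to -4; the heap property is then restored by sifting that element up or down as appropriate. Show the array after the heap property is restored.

[-4, 9, 53, 11, 26, 75, 68, 13, 74, 50, 33]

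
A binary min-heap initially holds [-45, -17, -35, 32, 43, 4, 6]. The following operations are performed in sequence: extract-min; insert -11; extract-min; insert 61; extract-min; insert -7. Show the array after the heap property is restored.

[-11, 4, -7, 32, 43, 61, 6]

extract-min → returns -45:
  remove root -45; move last element 6 to root → [6, -17, -35, 32, 43, 4]
  6 vs smaller child -35 at index 2, swap → [-35, -17, 6, 32, 43, 4]
  6 vs only child 4 at index 5, swap → [-35, -17, 4, 32, 43, 6]
insert -11:
  append -11 at index 6 → [-35, -17, 4, 32, 43, 6, -11]
  -11 < parent 4 at index 2, swap → [-35, -17, -11, 32, 43, 6, 4]
extract-min → returns -35:
  remove root -35; move last element 4 to root → [4, -17, -11, 32, 43, 6]
  4 vs smaller child -17 at index 1, swap → [-17, 4, -11, 32, 43, 6]
insert 61:
  append 61 at index 6 → [-17, 4, -11, 32, 43, 6, 61] (no swap needed)
extract-min → returns -17:
  remove root -17; move last element 61 to root → [61, 4, -11, 32, 43, 6]
  61 vs smaller child -11 at index 2, swap → [-11, 4, 61, 32, 43, 6]
  61 vs only child 6 at index 5, swap → [-11, 4, 6, 32, 43, 61]
insert -7:
  append -7 at index 6 → [-11, 4, 6, 32, 43, 61, -7]
  -7 < parent 6 at index 2, swap → [-11, 4, -7, 32, 43, 61, 6]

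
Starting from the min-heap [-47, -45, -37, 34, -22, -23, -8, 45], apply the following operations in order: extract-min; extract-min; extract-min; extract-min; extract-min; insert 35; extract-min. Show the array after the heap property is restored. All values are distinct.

[34, 35, 45]

extract-min → returns -47:
  remove root -47; move last element 45 to root → [45, -45, -37, 34, -22, -23, -8]
  45 vs smaller child -45 at index 1, swap → [-45, 45, -37, 34, -22, -23, -8]
  45 vs smaller child -22 at index 4, swap → [-45, -22, -37, 34, 45, -23, -8]
extract-min → returns -45:
  remove root -45; move last element -8 to root → [-8, -22, -37, 34, 45, -23]
  -8 vs smaller child -37 at index 2, swap → [-37, -22, -8, 34, 45, -23]
  -8 vs only child -23 at index 5, swap → [-37, -22, -23, 34, 45, -8]
extract-min → returns -37:
  remove root -37; move last element -8 to root → [-8, -22, -23, 34, 45]
  -8 vs smaller child -23 at index 2, swap → [-23, -22, -8, 34, 45]
extract-min → returns -23:
  remove root -23; move last element 45 to root → [45, -22, -8, 34]
  45 vs smaller child -22 at index 1, swap → [-22, 45, -8, 34]
  45 vs only child 34 at index 3, swap → [-22, 34, -8, 45]
extract-min → returns -22:
  remove root -22; move last element 45 to root → [45, 34, -8]
  45 vs smaller child -8 at index 2, swap → [-8, 34, 45]
insert 35:
  append 35 at index 3 → [-8, 34, 45, 35] (no swap needed)
extract-min → returns -8:
  remove root -8; move last element 35 to root → [35, 34, 45]
  35 vs smaller child 34 at index 1, swap → [34, 35, 45]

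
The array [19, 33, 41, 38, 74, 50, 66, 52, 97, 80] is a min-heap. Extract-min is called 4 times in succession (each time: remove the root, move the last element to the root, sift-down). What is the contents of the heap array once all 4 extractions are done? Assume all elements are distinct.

extract-min #1 returns 19:
  remove root 19; move last element 80 to root → [80, 33, 41, 38, 74, 50, 66, 52, 97]
  80 vs smaller child 33 at index 1, swap → [33, 80, 41, 38, 74, 50, 66, 52, 97]
  80 vs smaller child 38 at index 3, swap → [33, 38, 41, 80, 74, 50, 66, 52, 97]
  80 vs smaller child 52 at index 7, swap → [33, 38, 41, 52, 74, 50, 66, 80, 97]
extract-min #2 returns 33:
  remove root 33; move last element 97 to root → [97, 38, 41, 52, 74, 50, 66, 80]
  97 vs smaller child 38 at index 1, swap → [38, 97, 41, 52, 74, 50, 66, 80]
  97 vs smaller child 52 at index 3, swap → [38, 52, 41, 97, 74, 50, 66, 80]
  97 vs only child 80 at index 7, swap → [38, 52, 41, 80, 74, 50, 66, 97]
extract-min #3 returns 38:
  remove root 38; move last element 97 to root → [97, 52, 41, 80, 74, 50, 66]
  97 vs smaller child 41 at index 2, swap → [41, 52, 97, 80, 74, 50, 66]
  97 vs smaller child 50 at index 5, swap → [41, 52, 50, 80, 74, 97, 66]
extract-min #4 returns 41:
  remove root 41; move last element 66 to root → [66, 52, 50, 80, 74, 97]
  66 vs smaller child 50 at index 2, swap → [50, 52, 66, 80, 74, 97]

[50, 52, 66, 80, 74, 97]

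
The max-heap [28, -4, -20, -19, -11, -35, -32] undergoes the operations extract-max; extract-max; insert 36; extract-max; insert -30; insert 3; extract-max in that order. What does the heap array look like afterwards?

[-11, -19, -20, -35, -32, -30]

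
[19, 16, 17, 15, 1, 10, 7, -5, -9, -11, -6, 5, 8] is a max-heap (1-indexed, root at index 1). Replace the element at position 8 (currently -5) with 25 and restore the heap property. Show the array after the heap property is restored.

[25, 19, 17, 16, 1, 10, 7, 15, -9, -11, -6, 5, 8]

set index 8 from -5 to 25 → [19, 16, 17, 15, 1, 10, 7, 25, -9, -11, -6, 5, 8]
25 > parent 15 at index 4, swap → [19, 16, 17, 25, 1, 10, 7, 15, -9, -11, -6, 5, 8]
25 > parent 16 at index 2, swap → [19, 25, 17, 16, 1, 10, 7, 15, -9, -11, -6, 5, 8]
25 > parent 19 at index 1, swap → [25, 19, 17, 16, 1, 10, 7, 15, -9, -11, -6, 5, 8]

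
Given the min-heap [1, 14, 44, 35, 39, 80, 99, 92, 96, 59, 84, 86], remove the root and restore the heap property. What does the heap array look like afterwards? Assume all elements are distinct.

remove root 1; move last element 86 to root → [86, 14, 44, 35, 39, 80, 99, 92, 96, 59, 84]
86 vs smaller child 14 at index 1, swap → [14, 86, 44, 35, 39, 80, 99, 92, 96, 59, 84]
86 vs smaller child 35 at index 3, swap → [14, 35, 44, 86, 39, 80, 99, 92, 96, 59, 84]

[14, 35, 44, 86, 39, 80, 99, 92, 96, 59, 84]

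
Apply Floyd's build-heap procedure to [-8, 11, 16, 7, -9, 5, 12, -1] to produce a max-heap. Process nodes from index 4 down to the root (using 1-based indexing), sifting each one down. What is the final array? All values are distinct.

sift down from index 4: already satisfies heap property
sift down from index 3: already satisfies heap property
sift down from index 2: already satisfies heap property
sift down from index 1:
  -8 vs larger child 16 at index 3, swap → [16, 11, -8, 7, -9, 5, 12, -1]
  -8 vs larger child 12 at index 7, swap → [16, 11, 12, 7, -9, 5, -8, -1]

[16, 11, 12, 7, -9, 5, -8, -1]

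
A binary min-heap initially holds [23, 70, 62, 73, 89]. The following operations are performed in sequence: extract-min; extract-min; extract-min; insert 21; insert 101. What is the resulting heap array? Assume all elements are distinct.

[21, 89, 73, 101]

extract-min → returns 23:
  remove root 23; move last element 89 to root → [89, 70, 62, 73]
  89 vs smaller child 62 at index 2, swap → [62, 70, 89, 73]
extract-min → returns 62:
  remove root 62; move last element 73 to root → [73, 70, 89]
  73 vs smaller child 70 at index 1, swap → [70, 73, 89]
extract-min → returns 70:
  remove root 70; move last element 89 to root → [89, 73]
  89 vs only child 73 at index 1, swap → [73, 89]
insert 21:
  append 21 at index 2 → [73, 89, 21]
  21 < parent 73 at index 0, swap → [21, 89, 73]
insert 101:
  append 101 at index 3 → [21, 89, 73, 101] (no swap needed)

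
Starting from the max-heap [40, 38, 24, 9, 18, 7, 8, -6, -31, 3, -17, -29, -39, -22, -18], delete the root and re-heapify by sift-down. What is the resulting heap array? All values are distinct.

[38, 18, 24, 9, 3, 7, 8, -6, -31, -18, -17, -29, -39, -22]

remove root 40; move last element -18 to root → [-18, 38, 24, 9, 18, 7, 8, -6, -31, 3, -17, -29, -39, -22]
-18 vs larger child 38 at index 1, swap → [38, -18, 24, 9, 18, 7, 8, -6, -31, 3, -17, -29, -39, -22]
-18 vs larger child 18 at index 4, swap → [38, 18, 24, 9, -18, 7, 8, -6, -31, 3, -17, -29, -39, -22]
-18 vs larger child 3 at index 9, swap → [38, 18, 24, 9, 3, 7, 8, -6, -31, -18, -17, -29, -39, -22]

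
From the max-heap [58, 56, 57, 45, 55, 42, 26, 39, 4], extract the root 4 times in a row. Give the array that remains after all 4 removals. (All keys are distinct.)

[45, 39, 42, 26, 4]

extract-max #1 returns 58:
  remove root 58; move last element 4 to root → [4, 56, 57, 45, 55, 42, 26, 39]
  4 vs larger child 57 at index 2, swap → [57, 56, 4, 45, 55, 42, 26, 39]
  4 vs larger child 42 at index 5, swap → [57, 56, 42, 45, 55, 4, 26, 39]
extract-max #2 returns 57:
  remove root 57; move last element 39 to root → [39, 56, 42, 45, 55, 4, 26]
  39 vs larger child 56 at index 1, swap → [56, 39, 42, 45, 55, 4, 26]
  39 vs larger child 55 at index 4, swap → [56, 55, 42, 45, 39, 4, 26]
extract-max #3 returns 56:
  remove root 56; move last element 26 to root → [26, 55, 42, 45, 39, 4]
  26 vs larger child 55 at index 1, swap → [55, 26, 42, 45, 39, 4]
  26 vs larger child 45 at index 3, swap → [55, 45, 42, 26, 39, 4]
extract-max #4 returns 55:
  remove root 55; move last element 4 to root → [4, 45, 42, 26, 39]
  4 vs larger child 45 at index 1, swap → [45, 4, 42, 26, 39]
  4 vs larger child 39 at index 4, swap → [45, 39, 42, 26, 4]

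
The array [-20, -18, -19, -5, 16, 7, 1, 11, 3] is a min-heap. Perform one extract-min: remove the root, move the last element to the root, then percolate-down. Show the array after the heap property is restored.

[-19, -18, 1, -5, 16, 7, 3, 11]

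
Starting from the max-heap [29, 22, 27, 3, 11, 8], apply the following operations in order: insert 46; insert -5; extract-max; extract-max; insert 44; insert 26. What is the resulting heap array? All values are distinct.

[44, 26, 27, 22, 11, -5, 8, 3]

insert 46:
  append 46 at index 6 → [29, 22, 27, 3, 11, 8, 46]
  46 > parent 27 at index 2, swap → [29, 22, 46, 3, 11, 8, 27]
  46 > parent 29 at index 0, swap → [46, 22, 29, 3, 11, 8, 27]
insert -5:
  append -5 at index 7 → [46, 22, 29, 3, 11, 8, 27, -5] (no swap needed)
extract-max → returns 46:
  remove root 46; move last element -5 to root → [-5, 22, 29, 3, 11, 8, 27]
  -5 vs larger child 29 at index 2, swap → [29, 22, -5, 3, 11, 8, 27]
  -5 vs larger child 27 at index 6, swap → [29, 22, 27, 3, 11, 8, -5]
extract-max → returns 29:
  remove root 29; move last element -5 to root → [-5, 22, 27, 3, 11, 8]
  -5 vs larger child 27 at index 2, swap → [27, 22, -5, 3, 11, 8]
  -5 vs only child 8 at index 5, swap → [27, 22, 8, 3, 11, -5]
insert 44:
  append 44 at index 6 → [27, 22, 8, 3, 11, -5, 44]
  44 > parent 8 at index 2, swap → [27, 22, 44, 3, 11, -5, 8]
  44 > parent 27 at index 0, swap → [44, 22, 27, 3, 11, -5, 8]
insert 26:
  append 26 at index 7 → [44, 22, 27, 3, 11, -5, 8, 26]
  26 > parent 3 at index 3, swap → [44, 22, 27, 26, 11, -5, 8, 3]
  26 > parent 22 at index 1, swap → [44, 26, 27, 22, 11, -5, 8, 3]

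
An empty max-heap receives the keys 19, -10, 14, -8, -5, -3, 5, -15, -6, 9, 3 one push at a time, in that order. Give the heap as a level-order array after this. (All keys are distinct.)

[19, 9, 14, -6, 3, -3, 5, -15, -10, -8, -5]

Insert 19:
  append 19 at index 0 → [19] (no swap needed)
Insert -10:
  append -10 at index 1 → [19, -10] (no swap needed)
Insert 14:
  append 14 at index 2 → [19, -10, 14] (no swap needed)
Insert -8:
  append -8 at index 3 → [19, -10, 14, -8]
  -8 > parent -10 at index 1, swap → [19, -8, 14, -10]
Insert -5:
  append -5 at index 4 → [19, -8, 14, -10, -5]
  -5 > parent -8 at index 1, swap → [19, -5, 14, -10, -8]
Insert -3:
  append -3 at index 5 → [19, -5, 14, -10, -8, -3] (no swap needed)
Insert 5:
  append 5 at index 6 → [19, -5, 14, -10, -8, -3, 5] (no swap needed)
Insert -15:
  append -15 at index 7 → [19, -5, 14, -10, -8, -3, 5, -15] (no swap needed)
Insert -6:
  append -6 at index 8 → [19, -5, 14, -10, -8, -3, 5, -15, -6]
  -6 > parent -10 at index 3, swap → [19, -5, 14, -6, -8, -3, 5, -15, -10]
Insert 9:
  append 9 at index 9 → [19, -5, 14, -6, -8, -3, 5, -15, -10, 9]
  9 > parent -8 at index 4, swap → [19, -5, 14, -6, 9, -3, 5, -15, -10, -8]
  9 > parent -5 at index 1, swap → [19, 9, 14, -6, -5, -3, 5, -15, -10, -8]
Insert 3:
  append 3 at index 10 → [19, 9, 14, -6, -5, -3, 5, -15, -10, -8, 3]
  3 > parent -5 at index 4, swap → [19, 9, 14, -6, 3, -3, 5, -15, -10, -8, -5]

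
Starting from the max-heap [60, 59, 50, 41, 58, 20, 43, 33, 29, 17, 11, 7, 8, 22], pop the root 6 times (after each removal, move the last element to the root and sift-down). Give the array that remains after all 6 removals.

extract-max #1 returns 60:
  remove root 60; move last element 22 to root → [22, 59, 50, 41, 58, 20, 43, 33, 29, 17, 11, 7, 8]
  22 vs larger child 59 at index 1, swap → [59, 22, 50, 41, 58, 20, 43, 33, 29, 17, 11, 7, 8]
  22 vs larger child 58 at index 4, swap → [59, 58, 50, 41, 22, 20, 43, 33, 29, 17, 11, 7, 8]
extract-max #2 returns 59:
  remove root 59; move last element 8 to root → [8, 58, 50, 41, 22, 20, 43, 33, 29, 17, 11, 7]
  8 vs larger child 58 at index 1, swap → [58, 8, 50, 41, 22, 20, 43, 33, 29, 17, 11, 7]
  8 vs larger child 41 at index 3, swap → [58, 41, 50, 8, 22, 20, 43, 33, 29, 17, 11, 7]
  8 vs larger child 33 at index 7, swap → [58, 41, 50, 33, 22, 20, 43, 8, 29, 17, 11, 7]
extract-max #3 returns 58:
  remove root 58; move last element 7 to root → [7, 41, 50, 33, 22, 20, 43, 8, 29, 17, 11]
  7 vs larger child 50 at index 2, swap → [50, 41, 7, 33, 22, 20, 43, 8, 29, 17, 11]
  7 vs larger child 43 at index 6, swap → [50, 41, 43, 33, 22, 20, 7, 8, 29, 17, 11]
extract-max #4 returns 50:
  remove root 50; move last element 11 to root → [11, 41, 43, 33, 22, 20, 7, 8, 29, 17]
  11 vs larger child 43 at index 2, swap → [43, 41, 11, 33, 22, 20, 7, 8, 29, 17]
  11 vs larger child 20 at index 5, swap → [43, 41, 20, 33, 22, 11, 7, 8, 29, 17]
extract-max #5 returns 43:
  remove root 43; move last element 17 to root → [17, 41, 20, 33, 22, 11, 7, 8, 29]
  17 vs larger child 41 at index 1, swap → [41, 17, 20, 33, 22, 11, 7, 8, 29]
  17 vs larger child 33 at index 3, swap → [41, 33, 20, 17, 22, 11, 7, 8, 29]
  17 vs larger child 29 at index 8, swap → [41, 33, 20, 29, 22, 11, 7, 8, 17]
extract-max #6 returns 41:
  remove root 41; move last element 17 to root → [17, 33, 20, 29, 22, 11, 7, 8]
  17 vs larger child 33 at index 1, swap → [33, 17, 20, 29, 22, 11, 7, 8]
  17 vs larger child 29 at index 3, swap → [33, 29, 20, 17, 22, 11, 7, 8]

[33, 29, 20, 17, 22, 11, 7, 8]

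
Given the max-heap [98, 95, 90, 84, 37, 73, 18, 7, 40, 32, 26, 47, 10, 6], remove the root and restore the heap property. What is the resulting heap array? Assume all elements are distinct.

remove root 98; move last element 6 to root → [6, 95, 90, 84, 37, 73, 18, 7, 40, 32, 26, 47, 10]
6 vs larger child 95 at index 1, swap → [95, 6, 90, 84, 37, 73, 18, 7, 40, 32, 26, 47, 10]
6 vs larger child 84 at index 3, swap → [95, 84, 90, 6, 37, 73, 18, 7, 40, 32, 26, 47, 10]
6 vs larger child 40 at index 8, swap → [95, 84, 90, 40, 37, 73, 18, 7, 6, 32, 26, 47, 10]

[95, 84, 90, 40, 37, 73, 18, 7, 6, 32, 26, 47, 10]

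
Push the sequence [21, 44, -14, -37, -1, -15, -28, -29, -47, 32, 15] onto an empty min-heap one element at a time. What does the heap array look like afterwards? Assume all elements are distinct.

Insert 21:
  append 21 at index 0 → [21] (no swap needed)
Insert 44:
  append 44 at index 1 → [21, 44] (no swap needed)
Insert -14:
  append -14 at index 2 → [21, 44, -14]
  -14 < parent 21 at index 0, swap → [-14, 44, 21]
Insert -37:
  append -37 at index 3 → [-14, 44, 21, -37]
  -37 < parent 44 at index 1, swap → [-14, -37, 21, 44]
  -37 < parent -14 at index 0, swap → [-37, -14, 21, 44]
Insert -1:
  append -1 at index 4 → [-37, -14, 21, 44, -1] (no swap needed)
Insert -15:
  append -15 at index 5 → [-37, -14, 21, 44, -1, -15]
  -15 < parent 21 at index 2, swap → [-37, -14, -15, 44, -1, 21]
Insert -28:
  append -28 at index 6 → [-37, -14, -15, 44, -1, 21, -28]
  -28 < parent -15 at index 2, swap → [-37, -14, -28, 44, -1, 21, -15]
Insert -29:
  append -29 at index 7 → [-37, -14, -28, 44, -1, 21, -15, -29]
  -29 < parent 44 at index 3, swap → [-37, -14, -28, -29, -1, 21, -15, 44]
  -29 < parent -14 at index 1, swap → [-37, -29, -28, -14, -1, 21, -15, 44]
Insert -47:
  append -47 at index 8 → [-37, -29, -28, -14, -1, 21, -15, 44, -47]
  -47 < parent -14 at index 3, swap → [-37, -29, -28, -47, -1, 21, -15, 44, -14]
  -47 < parent -29 at index 1, swap → [-37, -47, -28, -29, -1, 21, -15, 44, -14]
  -47 < parent -37 at index 0, swap → [-47, -37, -28, -29, -1, 21, -15, 44, -14]
Insert 32:
  append 32 at index 9 → [-47, -37, -28, -29, -1, 21, -15, 44, -14, 32] (no swap needed)
Insert 15:
  append 15 at index 10 → [-47, -37, -28, -29, -1, 21, -15, 44, -14, 32, 15] (no swap needed)

[-47, -37, -28, -29, -1, 21, -15, 44, -14, 32, 15]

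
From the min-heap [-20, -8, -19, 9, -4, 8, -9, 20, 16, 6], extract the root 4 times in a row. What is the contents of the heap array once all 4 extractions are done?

extract-min #1 returns -20:
  remove root -20; move last element 6 to root → [6, -8, -19, 9, -4, 8, -9, 20, 16]
  6 vs smaller child -19 at index 2, swap → [-19, -8, 6, 9, -4, 8, -9, 20, 16]
  6 vs smaller child -9 at index 6, swap → [-19, -8, -9, 9, -4, 8, 6, 20, 16]
extract-min #2 returns -19:
  remove root -19; move last element 16 to root → [16, -8, -9, 9, -4, 8, 6, 20]
  16 vs smaller child -9 at index 2, swap → [-9, -8, 16, 9, -4, 8, 6, 20]
  16 vs smaller child 6 at index 6, swap → [-9, -8, 6, 9, -4, 8, 16, 20]
extract-min #3 returns -9:
  remove root -9; move last element 20 to root → [20, -8, 6, 9, -4, 8, 16]
  20 vs smaller child -8 at index 1, swap → [-8, 20, 6, 9, -4, 8, 16]
  20 vs smaller child -4 at index 4, swap → [-8, -4, 6, 9, 20, 8, 16]
extract-min #4 returns -8:
  remove root -8; move last element 16 to root → [16, -4, 6, 9, 20, 8]
  16 vs smaller child -4 at index 1, swap → [-4, 16, 6, 9, 20, 8]
  16 vs smaller child 9 at index 3, swap → [-4, 9, 6, 16, 20, 8]

[-4, 9, 6, 16, 20, 8]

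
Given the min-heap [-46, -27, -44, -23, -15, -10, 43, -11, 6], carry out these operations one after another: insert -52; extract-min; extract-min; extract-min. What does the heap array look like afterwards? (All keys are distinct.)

[-27, -23, -10, -11, -15, 6, 43]

insert -52:
  append -52 at index 9 → [-46, -27, -44, -23, -15, -10, 43, -11, 6, -52]
  -52 < parent -15 at index 4, swap → [-46, -27, -44, -23, -52, -10, 43, -11, 6, -15]
  -52 < parent -27 at index 1, swap → [-46, -52, -44, -23, -27, -10, 43, -11, 6, -15]
  -52 < parent -46 at index 0, swap → [-52, -46, -44, -23, -27, -10, 43, -11, 6, -15]
extract-min → returns -52:
  remove root -52; move last element -15 to root → [-15, -46, -44, -23, -27, -10, 43, -11, 6]
  -15 vs smaller child -46 at index 1, swap → [-46, -15, -44, -23, -27, -10, 43, -11, 6]
  -15 vs smaller child -27 at index 4, swap → [-46, -27, -44, -23, -15, -10, 43, -11, 6]
extract-min → returns -46:
  remove root -46; move last element 6 to root → [6, -27, -44, -23, -15, -10, 43, -11]
  6 vs smaller child -44 at index 2, swap → [-44, -27, 6, -23, -15, -10, 43, -11]
  6 vs smaller child -10 at index 5, swap → [-44, -27, -10, -23, -15, 6, 43, -11]
extract-min → returns -44:
  remove root -44; move last element -11 to root → [-11, -27, -10, -23, -15, 6, 43]
  -11 vs smaller child -27 at index 1, swap → [-27, -11, -10, -23, -15, 6, 43]
  -11 vs smaller child -23 at index 3, swap → [-27, -23, -10, -11, -15, 6, 43]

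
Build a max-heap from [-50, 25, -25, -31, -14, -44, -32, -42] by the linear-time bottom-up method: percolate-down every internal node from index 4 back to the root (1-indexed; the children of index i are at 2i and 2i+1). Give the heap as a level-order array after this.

sift down from index 4: already satisfies heap property
sift down from index 3: already satisfies heap property
sift down from index 2: already satisfies heap property
sift down from index 1:
  -50 vs larger child 25 at index 2, swap → [25, -50, -25, -31, -14, -44, -32, -42]
  -50 vs larger child -14 at index 5, swap → [25, -14, -25, -31, -50, -44, -32, -42]

[25, -14, -25, -31, -50, -44, -32, -42]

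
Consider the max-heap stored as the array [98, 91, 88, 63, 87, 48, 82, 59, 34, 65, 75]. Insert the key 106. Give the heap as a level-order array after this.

append 106 at index 11 → [98, 91, 88, 63, 87, 48, 82, 59, 34, 65, 75, 106]
106 > parent 48 at index 5, swap → [98, 91, 88, 63, 87, 106, 82, 59, 34, 65, 75, 48]
106 > parent 88 at index 2, swap → [98, 91, 106, 63, 87, 88, 82, 59, 34, 65, 75, 48]
106 > parent 98 at index 0, swap → [106, 91, 98, 63, 87, 88, 82, 59, 34, 65, 75, 48]

[106, 91, 98, 63, 87, 88, 82, 59, 34, 65, 75, 48]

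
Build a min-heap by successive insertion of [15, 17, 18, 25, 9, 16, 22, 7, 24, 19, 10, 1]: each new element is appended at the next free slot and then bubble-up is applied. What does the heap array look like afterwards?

[1, 9, 7, 15, 10, 16, 22, 25, 24, 19, 17, 18]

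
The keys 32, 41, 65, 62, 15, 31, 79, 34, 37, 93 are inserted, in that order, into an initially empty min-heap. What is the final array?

[15, 32, 31, 34, 41, 65, 79, 62, 37, 93]

Insert 32:
  append 32 at index 0 → [32] (no swap needed)
Insert 41:
  append 41 at index 1 → [32, 41] (no swap needed)
Insert 65:
  append 65 at index 2 → [32, 41, 65] (no swap needed)
Insert 62:
  append 62 at index 3 → [32, 41, 65, 62] (no swap needed)
Insert 15:
  append 15 at index 4 → [32, 41, 65, 62, 15]
  15 < parent 41 at index 1, swap → [32, 15, 65, 62, 41]
  15 < parent 32 at index 0, swap → [15, 32, 65, 62, 41]
Insert 31:
  append 31 at index 5 → [15, 32, 65, 62, 41, 31]
  31 < parent 65 at index 2, swap → [15, 32, 31, 62, 41, 65]
Insert 79:
  append 79 at index 6 → [15, 32, 31, 62, 41, 65, 79] (no swap needed)
Insert 34:
  append 34 at index 7 → [15, 32, 31, 62, 41, 65, 79, 34]
  34 < parent 62 at index 3, swap → [15, 32, 31, 34, 41, 65, 79, 62]
Insert 37:
  append 37 at index 8 → [15, 32, 31, 34, 41, 65, 79, 62, 37] (no swap needed)
Insert 93:
  append 93 at index 9 → [15, 32, 31, 34, 41, 65, 79, 62, 37, 93] (no swap needed)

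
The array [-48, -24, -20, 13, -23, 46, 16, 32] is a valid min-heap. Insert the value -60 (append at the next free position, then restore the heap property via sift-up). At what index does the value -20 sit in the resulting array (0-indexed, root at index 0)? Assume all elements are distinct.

append -60 at index 8 → [-48, -24, -20, 13, -23, 46, 16, 32, -60]
-60 < parent 13 at index 3, swap → [-48, -24, -20, -60, -23, 46, 16, 32, 13]
-60 < parent -24 at index 1, swap → [-48, -60, -20, -24, -23, 46, 16, 32, 13]
-60 < parent -48 at index 0, swap → [-60, -48, -20, -24, -23, 46, 16, 32, 13]
resulting array: [-60, -48, -20, -24, -23, 46, 16, 32, 13]

2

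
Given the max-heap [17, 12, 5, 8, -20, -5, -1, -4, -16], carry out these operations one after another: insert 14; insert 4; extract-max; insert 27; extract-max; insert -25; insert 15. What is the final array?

[15, 12, 14, 8, 4, 5, -1, -4, -16, -20, -25, -5]

insert 14:
  append 14 at index 9 → [17, 12, 5, 8, -20, -5, -1, -4, -16, 14]
  14 > parent -20 at index 4, swap → [17, 12, 5, 8, 14, -5, -1, -4, -16, -20]
  14 > parent 12 at index 1, swap → [17, 14, 5, 8, 12, -5, -1, -4, -16, -20]
insert 4:
  append 4 at index 10 → [17, 14, 5, 8, 12, -5, -1, -4, -16, -20, 4] (no swap needed)
extract-max → returns 17:
  remove root 17; move last element 4 to root → [4, 14, 5, 8, 12, -5, -1, -4, -16, -20]
  4 vs larger child 14 at index 1, swap → [14, 4, 5, 8, 12, -5, -1, -4, -16, -20]
  4 vs larger child 12 at index 4, swap → [14, 12, 5, 8, 4, -5, -1, -4, -16, -20]
insert 27:
  append 27 at index 10 → [14, 12, 5, 8, 4, -5, -1, -4, -16, -20, 27]
  27 > parent 4 at index 4, swap → [14, 12, 5, 8, 27, -5, -1, -4, -16, -20, 4]
  27 > parent 12 at index 1, swap → [14, 27, 5, 8, 12, -5, -1, -4, -16, -20, 4]
  27 > parent 14 at index 0, swap → [27, 14, 5, 8, 12, -5, -1, -4, -16, -20, 4]
extract-max → returns 27:
  remove root 27; move last element 4 to root → [4, 14, 5, 8, 12, -5, -1, -4, -16, -20]
  4 vs larger child 14 at index 1, swap → [14, 4, 5, 8, 12, -5, -1, -4, -16, -20]
  4 vs larger child 12 at index 4, swap → [14, 12, 5, 8, 4, -5, -1, -4, -16, -20]
insert -25:
  append -25 at index 10 → [14, 12, 5, 8, 4, -5, -1, -4, -16, -20, -25] (no swap needed)
insert 15:
  append 15 at index 11 → [14, 12, 5, 8, 4, -5, -1, -4, -16, -20, -25, 15]
  15 > parent -5 at index 5, swap → [14, 12, 5, 8, 4, 15, -1, -4, -16, -20, -25, -5]
  15 > parent 5 at index 2, swap → [14, 12, 15, 8, 4, 5, -1, -4, -16, -20, -25, -5]
  15 > parent 14 at index 0, swap → [15, 12, 14, 8, 4, 5, -1, -4, -16, -20, -25, -5]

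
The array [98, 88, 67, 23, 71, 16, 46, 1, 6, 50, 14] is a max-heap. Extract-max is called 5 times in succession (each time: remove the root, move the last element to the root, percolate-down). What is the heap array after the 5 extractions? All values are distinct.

extract-max #1 returns 98:
  remove root 98; move last element 14 to root → [14, 88, 67, 23, 71, 16, 46, 1, 6, 50]
  14 vs larger child 88 at index 1, swap → [88, 14, 67, 23, 71, 16, 46, 1, 6, 50]
  14 vs larger child 71 at index 4, swap → [88, 71, 67, 23, 14, 16, 46, 1, 6, 50]
  14 vs only child 50 at index 9, swap → [88, 71, 67, 23, 50, 16, 46, 1, 6, 14]
extract-max #2 returns 88:
  remove root 88; move last element 14 to root → [14, 71, 67, 23, 50, 16, 46, 1, 6]
  14 vs larger child 71 at index 1, swap → [71, 14, 67, 23, 50, 16, 46, 1, 6]
  14 vs larger child 50 at index 4, swap → [71, 50, 67, 23, 14, 16, 46, 1, 6]
extract-max #3 returns 71:
  remove root 71; move last element 6 to root → [6, 50, 67, 23, 14, 16, 46, 1]
  6 vs larger child 67 at index 2, swap → [67, 50, 6, 23, 14, 16, 46, 1]
  6 vs larger child 46 at index 6, swap → [67, 50, 46, 23, 14, 16, 6, 1]
extract-max #4 returns 67:
  remove root 67; move last element 1 to root → [1, 50, 46, 23, 14, 16, 6]
  1 vs larger child 50 at index 1, swap → [50, 1, 46, 23, 14, 16, 6]
  1 vs larger child 23 at index 3, swap → [50, 23, 46, 1, 14, 16, 6]
extract-max #5 returns 50:
  remove root 50; move last element 6 to root → [6, 23, 46, 1, 14, 16]
  6 vs larger child 46 at index 2, swap → [46, 23, 6, 1, 14, 16]
  6 vs only child 16 at index 5, swap → [46, 23, 16, 1, 14, 6]

[46, 23, 16, 1, 14, 6]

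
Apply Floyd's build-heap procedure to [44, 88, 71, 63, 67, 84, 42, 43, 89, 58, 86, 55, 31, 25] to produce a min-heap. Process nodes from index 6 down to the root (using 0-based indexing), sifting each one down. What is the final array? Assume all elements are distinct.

[25, 43, 31, 63, 58, 44, 42, 88, 89, 67, 86, 55, 84, 71]

sift down from index 6:
  42 vs only child 25 at index 13, swap → [44, 88, 71, 63, 67, 84, 25, 43, 89, 58, 86, 55, 31, 42]
sift down from index 5:
  84 vs smaller child 31 at index 12, swap → [44, 88, 71, 63, 67, 31, 25, 43, 89, 58, 86, 55, 84, 42]
sift down from index 4:
  67 vs smaller child 58 at index 9, swap → [44, 88, 71, 63, 58, 31, 25, 43, 89, 67, 86, 55, 84, 42]
sift down from index 3:
  63 vs smaller child 43 at index 7, swap → [44, 88, 71, 43, 58, 31, 25, 63, 89, 67, 86, 55, 84, 42]
sift down from index 2:
  71 vs smaller child 25 at index 6, swap → [44, 88, 25, 43, 58, 31, 71, 63, 89, 67, 86, 55, 84, 42]
  71 vs only child 42 at index 13, swap → [44, 88, 25, 43, 58, 31, 42, 63, 89, 67, 86, 55, 84, 71]
sift down from index 1:
  88 vs smaller child 43 at index 3, swap → [44, 43, 25, 88, 58, 31, 42, 63, 89, 67, 86, 55, 84, 71]
  88 vs smaller child 63 at index 7, swap → [44, 43, 25, 63, 58, 31, 42, 88, 89, 67, 86, 55, 84, 71]
sift down from index 0:
  44 vs smaller child 25 at index 2, swap → [25, 43, 44, 63, 58, 31, 42, 88, 89, 67, 86, 55, 84, 71]
  44 vs smaller child 31 at index 5, swap → [25, 43, 31, 63, 58, 44, 42, 88, 89, 67, 86, 55, 84, 71]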